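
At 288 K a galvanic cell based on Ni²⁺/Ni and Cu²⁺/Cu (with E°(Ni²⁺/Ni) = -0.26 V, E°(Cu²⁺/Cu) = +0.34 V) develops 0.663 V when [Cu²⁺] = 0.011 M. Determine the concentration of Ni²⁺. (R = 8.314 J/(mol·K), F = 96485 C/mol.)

6.9 × 10^-5 M

From the Nernst equation, ln Q = nF(E° − E)/RT = 2×96485×(0.60 − 0.663)/(8.314×288) = -5.077, so Q = 0.00624.
With Q = [Ni²⁺]/[Cu²⁺] and the known concentrations, [Ni²⁺] in the numerator gives [Ni²⁺] = 6.9 × 10^-5 M.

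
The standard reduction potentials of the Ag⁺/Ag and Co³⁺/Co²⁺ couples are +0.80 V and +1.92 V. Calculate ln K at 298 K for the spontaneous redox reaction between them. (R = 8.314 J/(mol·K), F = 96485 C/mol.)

ln K = 43.6

E°_cell = +1.92 − (+0.80) = 1.12 V, with n = 1 electron transferred.
At equilibrium E = 0, so the Nernst equation gives ln K = nFE°/RT = (1)(96485)(1.12)/((8.314)(298)) = 43.62.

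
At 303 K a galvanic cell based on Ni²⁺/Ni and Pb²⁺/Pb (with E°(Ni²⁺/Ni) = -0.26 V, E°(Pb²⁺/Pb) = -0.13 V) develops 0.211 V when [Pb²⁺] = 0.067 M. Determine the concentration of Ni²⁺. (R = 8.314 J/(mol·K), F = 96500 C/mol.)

From the Nernst equation, ln Q = nF(E° − E)/RT = 2×96500×(0.13 − 0.211)/(8.314×303) = -6.206, so Q = 0.00202.
With Q = [Ni²⁺]/[Pb²⁺] and the known concentrations, [Ni²⁺] in the numerator gives [Ni²⁺] = 1.4 × 10^-4 M.

1.4 × 10^-4 M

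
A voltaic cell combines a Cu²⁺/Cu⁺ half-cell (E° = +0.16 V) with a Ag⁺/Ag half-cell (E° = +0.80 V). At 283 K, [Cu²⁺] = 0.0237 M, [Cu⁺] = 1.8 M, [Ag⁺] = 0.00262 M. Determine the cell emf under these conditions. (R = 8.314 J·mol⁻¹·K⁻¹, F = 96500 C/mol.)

0.601 V

The Ag⁺/Ag couple has the higher reduction potential and acts as the cathode, so E°_cell = +0.80 − (+0.16) = 0.64 V.
Balancing electrons gives n = 1; the reaction quotient is Q = [Cu²⁺]/([Cu⁺]·[Ag⁺]) = 5.03.
E = E° − (RT/nF) ln Q = 0.64 − (8.314×283)/(1×96500) × (1.615) = 0.640 − 0.039 = 0.601 V.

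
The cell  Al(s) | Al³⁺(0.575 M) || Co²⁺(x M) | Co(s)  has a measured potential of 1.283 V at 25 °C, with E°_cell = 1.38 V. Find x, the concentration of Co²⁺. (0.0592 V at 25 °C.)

3.7 × 10^-4 M

From the Nernst equation, log Q = n(E° − E)/0.0592 = 6(1.38 − 1.283)/0.0592 = 9.831, so Q = 6.78 × 10^9.
With Q = [Al³⁺]^2/[Co²⁺]^3 and the known concentrations, [Co²⁺]^3 in the denominator gives [Co²⁺] = 3.7 × 10^-4 M.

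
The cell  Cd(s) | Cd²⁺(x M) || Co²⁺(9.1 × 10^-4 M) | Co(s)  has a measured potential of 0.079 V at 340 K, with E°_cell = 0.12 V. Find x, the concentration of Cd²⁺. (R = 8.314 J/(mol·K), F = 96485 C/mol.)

From the Nernst equation, ln Q = nF(E° − E)/RT = 2×96485×(0.12 − 0.079)/(8.314×340) = 2.799, so Q = 16.4.
With Q = [Cd²⁺]/[Co²⁺] and the known concentrations, [Cd²⁺] in the numerator gives [Cd²⁺] = 0.015 M.

0.015 M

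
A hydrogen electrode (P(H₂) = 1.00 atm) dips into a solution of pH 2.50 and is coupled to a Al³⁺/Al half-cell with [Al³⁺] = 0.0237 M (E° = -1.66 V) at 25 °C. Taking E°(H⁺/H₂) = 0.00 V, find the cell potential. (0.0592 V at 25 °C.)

The hydrogen couple is the cathode, so E°_cell = 1.66 V; n = 6.
[H⁺] = 10^(−2.50) = 0.0032 M, and Q = [Al³⁺]^2·P(H₂)^3 / [H⁺]^6 = 5.62 × 10^11.
E = E° − (0.0592/6) log Q = 1.66 − (0.0592/6)(11.749) = 1.544 V.

1.54 V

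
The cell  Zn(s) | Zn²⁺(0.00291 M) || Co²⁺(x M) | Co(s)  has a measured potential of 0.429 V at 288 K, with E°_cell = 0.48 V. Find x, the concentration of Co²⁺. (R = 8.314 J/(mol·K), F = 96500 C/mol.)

From the Nernst equation, ln Q = nF(E° − E)/RT = 2×96500×(0.48 − 0.429)/(8.314×288) = 4.111, so Q = 61.0.
With Q = [Zn²⁺]/[Co²⁺] and the known concentrations, [Co²⁺] in the denominator gives [Co²⁺] = 4.8 × 10^-5 M.

4.8 × 10^-5 M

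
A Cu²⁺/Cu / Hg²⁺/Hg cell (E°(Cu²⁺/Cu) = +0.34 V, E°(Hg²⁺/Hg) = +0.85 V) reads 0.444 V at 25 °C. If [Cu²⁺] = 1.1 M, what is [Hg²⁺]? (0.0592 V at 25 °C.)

From the Nernst equation, log Q = n(E° − E)/0.0592 = 2(0.51 − 0.444)/0.0592 = 2.230, so Q = 170.
With Q = [Cu²⁺]/[Hg²⁺] and the known concentrations, [Hg²⁺] in the denominator gives [Hg²⁺] = 0.0065 M.

0.0065 M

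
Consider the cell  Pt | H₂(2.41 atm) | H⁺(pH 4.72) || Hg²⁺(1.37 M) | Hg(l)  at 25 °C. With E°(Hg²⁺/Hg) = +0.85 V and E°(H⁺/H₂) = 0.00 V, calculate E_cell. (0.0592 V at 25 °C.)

1.14 V

The Hg²⁺/Hg couple is the cathode, so E°_cell = 0.85 V; n = 2.
[H⁺] = 10^(−4.72) = 1.9 × 10^-5 M, and Q = [H⁺]^2 / ([Hg²⁺]·P(H₂)) = 1.1 × 10^-10.
E = E° − (0.0592/2) log Q = 0.85 − (0.0592/2)(-9.959) = 1.145 V.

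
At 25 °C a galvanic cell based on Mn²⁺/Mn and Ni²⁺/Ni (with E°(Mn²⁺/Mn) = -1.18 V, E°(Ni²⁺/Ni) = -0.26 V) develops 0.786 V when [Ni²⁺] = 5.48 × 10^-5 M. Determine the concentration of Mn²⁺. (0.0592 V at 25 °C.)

From the Nernst equation, log Q = n(E° − E)/0.0592 = 2(0.92 − 0.786)/0.0592 = 4.527, so Q = 3.37 × 10^4.
With Q = [Mn²⁺]/[Ni²⁺] and the known concentrations, [Mn²⁺] in the numerator gives [Mn²⁺] = 1.8 M.

1.8 M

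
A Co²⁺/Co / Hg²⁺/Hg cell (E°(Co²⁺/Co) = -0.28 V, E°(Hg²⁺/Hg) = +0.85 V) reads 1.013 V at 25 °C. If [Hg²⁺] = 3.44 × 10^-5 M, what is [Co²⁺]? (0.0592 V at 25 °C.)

0.31 M

From the Nernst equation, log Q = n(E° − E)/0.0592 = 2(1.13 − 1.013)/0.0592 = 3.953, so Q = 8970.
With Q = [Co²⁺]/[Hg²⁺] and the known concentrations, [Co²⁺] in the numerator gives [Co²⁺] = 0.31 M.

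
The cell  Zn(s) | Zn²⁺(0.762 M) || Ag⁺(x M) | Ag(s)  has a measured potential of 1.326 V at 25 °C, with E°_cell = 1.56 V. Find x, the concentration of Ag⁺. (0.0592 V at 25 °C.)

From the Nernst equation, log Q = n(E° − E)/0.0592 = 2(1.56 − 1.326)/0.0592 = 7.905, so Q = 8.04 × 10^7.
With Q = [Zn²⁺]/[Ag⁺]^2 and the known concentrations, [Ag⁺]^2 in the denominator gives [Ag⁺] = 9.7 × 10^-5 M.

9.7 × 10^-5 M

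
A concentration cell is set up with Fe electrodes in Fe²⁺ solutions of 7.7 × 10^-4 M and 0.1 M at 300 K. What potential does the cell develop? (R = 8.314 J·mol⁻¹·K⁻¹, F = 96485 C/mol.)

0.063 V

Both half-cells are Fe²⁺/Fe, so E°_cell = 0. The concentrated side is the cathode; the cell reaction moves Fe²⁺ from high to low concentration with n = 2.
Q = [Fe²⁺]_dilute/[Fe²⁺]_conc = 7.7 × 10^-4/0.1 = 0.00770.
E = 0 − (RT/nF) ln Q = −((8.314×300)/(2×96485))(-4.867) = 0.0629 V.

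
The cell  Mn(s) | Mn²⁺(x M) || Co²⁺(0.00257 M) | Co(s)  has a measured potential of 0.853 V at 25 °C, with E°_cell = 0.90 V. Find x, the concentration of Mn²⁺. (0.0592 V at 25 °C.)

From the Nernst equation, log Q = n(E° − E)/0.0592 = 2(0.90 − 0.853)/0.0592 = 1.588, so Q = 38.7.
With Q = [Mn²⁺]/[Co²⁺] and the known concentrations, [Mn²⁺] in the numerator gives [Mn²⁺] = 0.099 M.

0.099 M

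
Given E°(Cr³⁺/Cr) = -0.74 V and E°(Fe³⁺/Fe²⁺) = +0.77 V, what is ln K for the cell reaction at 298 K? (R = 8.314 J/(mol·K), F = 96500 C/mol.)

E°_cell = +0.77 − (-0.74) = 1.51 V, with n = 3 electrons transferred.
At equilibrium E = 0, so the Nernst equation gives ln K = nFE°/RT = (3)(96500)(1.51)/((8.314)(298)) = 176.44.

ln K = 176.4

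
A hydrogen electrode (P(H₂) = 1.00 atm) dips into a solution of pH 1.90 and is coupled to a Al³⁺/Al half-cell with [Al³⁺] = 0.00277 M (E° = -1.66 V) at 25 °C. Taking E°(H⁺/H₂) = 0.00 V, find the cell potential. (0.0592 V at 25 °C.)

1.60 V

The hydrogen couple is the cathode, so E°_cell = 1.66 V; n = 6.
[H⁺] = 10^(−1.90) = 0.013 M, and Q = [Al³⁺]^2·P(H₂)^3 / [H⁺]^6 = 1.93 × 10^6.
E = E° − (0.0592/6) log Q = 1.66 − (0.0592/6)(6.285) = 1.598 V.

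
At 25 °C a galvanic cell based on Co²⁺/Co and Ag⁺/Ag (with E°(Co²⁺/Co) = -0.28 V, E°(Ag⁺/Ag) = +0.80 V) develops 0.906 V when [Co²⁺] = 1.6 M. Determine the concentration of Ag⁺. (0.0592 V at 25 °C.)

From the Nernst equation, log Q = n(E° − E)/0.0592 = 2(1.08 − 0.906)/0.0592 = 5.878, so Q = 7.56 × 10^5.
With Q = [Co²⁺]/[Ag⁺]^2 and the known concentrations, [Ag⁺]^2 in the denominator gives [Ag⁺] = 0.0015 M.

0.0015 M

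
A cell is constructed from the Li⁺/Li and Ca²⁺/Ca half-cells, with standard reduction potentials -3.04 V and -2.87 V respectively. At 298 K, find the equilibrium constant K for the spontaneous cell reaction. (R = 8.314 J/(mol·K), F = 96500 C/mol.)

5.6 × 10^5

E°_cell = -2.87 − (-3.04) = 0.17 V, with n = 2 electrons transferred.
At equilibrium E = 0, so the Nernst equation gives ln K = nFE°/RT = (2)(96500)(0.17)/((8.314)(298)) = 13.24.
K = e^13.24 = 5.6 × 10^5.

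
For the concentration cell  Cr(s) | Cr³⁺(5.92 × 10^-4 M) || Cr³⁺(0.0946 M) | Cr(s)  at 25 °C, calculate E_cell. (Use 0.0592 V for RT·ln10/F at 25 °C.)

0.043 V

Both half-cells are Cr³⁺/Cr, so E°_cell = 0. The concentrated side is the cathode; the cell reaction moves Cr³⁺ from high to low concentration with n = 3.
Q = [Cr³⁺]_dilute/[Cr³⁺]_conc = 5.92 × 10^-4/0.0946 = 0.00626.
E = 0 − (0.0592/3) log Q = −(0.0592/3)(-2.204) = 0.0435 V.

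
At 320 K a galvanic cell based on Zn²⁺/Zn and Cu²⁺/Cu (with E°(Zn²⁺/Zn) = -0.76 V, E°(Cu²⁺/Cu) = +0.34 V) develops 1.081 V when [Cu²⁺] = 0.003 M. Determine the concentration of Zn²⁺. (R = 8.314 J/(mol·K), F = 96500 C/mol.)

From the Nernst equation, ln Q = nF(E° − E)/RT = 2×96500×(1.10 − 1.081)/(8.314×320) = 1.378, so Q = 3.97.
With Q = [Zn²⁺]/[Cu²⁺] and the known concentrations, [Zn²⁺] in the numerator gives [Zn²⁺] = 0.012 M.

0.012 M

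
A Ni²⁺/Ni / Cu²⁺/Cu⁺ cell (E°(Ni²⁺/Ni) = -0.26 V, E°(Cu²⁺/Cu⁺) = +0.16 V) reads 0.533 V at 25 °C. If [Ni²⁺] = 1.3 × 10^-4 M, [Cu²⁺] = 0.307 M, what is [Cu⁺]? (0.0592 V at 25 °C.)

0.33 M

From the Nernst equation, log Q = n(E° − E)/0.0592 = 2(0.42 − 0.533)/0.0592 = -3.818, so Q = 1.52 × 10^-4.
With Q = [Ni²⁺]·[Cu⁺]^2/[Cu²⁺]^2 and the known concentrations, [Cu⁺]^2 in the numerator gives [Cu⁺] = 0.33 M.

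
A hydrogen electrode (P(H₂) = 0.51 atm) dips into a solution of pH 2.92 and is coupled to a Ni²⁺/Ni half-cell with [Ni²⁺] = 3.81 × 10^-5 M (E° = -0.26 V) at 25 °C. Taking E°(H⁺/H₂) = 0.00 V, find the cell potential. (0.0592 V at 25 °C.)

The hydrogen couple is the cathode, so E°_cell = 0.26 V; n = 2.
[H⁺] = 10^(−2.92) = 0.0012 M, and Q = [Ni²⁺]·P(H₂) / [H⁺]^2 = 13.4.
E = E° − (0.0592/2) log Q = 0.26 − (0.0592/2)(1.128) = 0.227 V.

0.23 V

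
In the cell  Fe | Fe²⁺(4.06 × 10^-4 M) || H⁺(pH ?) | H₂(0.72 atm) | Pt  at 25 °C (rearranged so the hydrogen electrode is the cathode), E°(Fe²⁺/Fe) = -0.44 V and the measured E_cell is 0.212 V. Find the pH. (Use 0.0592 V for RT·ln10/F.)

E°_cell = 0.44 V and n = 2.
log Q = n(E° − E)/0.0592 = 2×(0.44 − 0.212)/0.0592 = 7.703.
With Q = [Fe²⁺]·P(H₂) / [H⁺]^2, solving for [H⁺] gives log[H⁺] = -5.618, so pH = 5.62.

pH = 5.62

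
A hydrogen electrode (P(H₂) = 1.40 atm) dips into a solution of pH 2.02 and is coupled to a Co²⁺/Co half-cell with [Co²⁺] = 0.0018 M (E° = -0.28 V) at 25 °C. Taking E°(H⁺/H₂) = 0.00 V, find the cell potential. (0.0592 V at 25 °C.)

The hydrogen couple is the cathode, so E°_cell = 0.28 V; n = 2.
[H⁺] = 10^(−2.02) = 0.0095 M, and Q = [Co²⁺]·P(H₂) / [H⁺]^2 = 27.6.
E = E° − (0.0592/2) log Q = 0.28 − (0.0592/2)(1.441) = 0.237 V.

0.24 V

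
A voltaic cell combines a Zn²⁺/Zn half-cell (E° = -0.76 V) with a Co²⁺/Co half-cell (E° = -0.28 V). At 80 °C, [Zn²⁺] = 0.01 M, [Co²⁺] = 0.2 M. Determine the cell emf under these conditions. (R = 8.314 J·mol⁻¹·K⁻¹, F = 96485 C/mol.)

The Co²⁺/Co couple has the higher reduction potential and acts as the cathode, so E°_cell = -0.28 − (-0.76) = 0.48 V.
Balancing electrons gives n = 2; the reaction quotient is Q = [Zn²⁺]/[Co²⁺] = 0.0500.
E = E° − (RT/nF) ln Q = 0.48 − (8.314×353)/(2×96485) × (-2.996) = 0.480 + 0.046 = 0.526 V.

0.526 V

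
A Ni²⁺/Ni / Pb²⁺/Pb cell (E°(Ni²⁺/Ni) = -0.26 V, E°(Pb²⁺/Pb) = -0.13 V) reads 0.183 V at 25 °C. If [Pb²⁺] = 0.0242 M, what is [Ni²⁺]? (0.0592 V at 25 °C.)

From the Nernst equation, log Q = n(E° − E)/0.0592 = 2(0.13 − 0.183)/0.0592 = -1.791, so Q = 0.0162.
With Q = [Ni²⁺]/[Pb²⁺] and the known concentrations, [Ni²⁺] in the numerator gives [Ni²⁺] = 3.9 × 10^-4 M.

3.9 × 10^-4 M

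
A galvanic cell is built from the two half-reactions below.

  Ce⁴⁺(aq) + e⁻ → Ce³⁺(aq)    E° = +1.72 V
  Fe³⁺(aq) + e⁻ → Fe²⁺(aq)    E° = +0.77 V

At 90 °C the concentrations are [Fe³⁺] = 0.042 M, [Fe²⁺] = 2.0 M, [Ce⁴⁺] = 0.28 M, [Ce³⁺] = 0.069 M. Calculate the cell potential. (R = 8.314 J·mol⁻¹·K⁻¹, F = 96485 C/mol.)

1.11 V

The Ce⁴⁺/Ce³⁺ couple has the higher reduction potential and acts as the cathode, so E°_cell = +1.72 − (+0.77) = 0.95 V.
Balancing electrons gives n = 1; the reaction quotient is Q = [Fe³⁺]·[Ce³⁺]/([Fe²⁺]·[Ce⁴⁺]) = 0.00517.
E = E° − (RT/nF) ln Q = 0.95 − (8.314×363)/(1×96485) × (-5.264) = 0.950 + 0.165 = 1.115 V.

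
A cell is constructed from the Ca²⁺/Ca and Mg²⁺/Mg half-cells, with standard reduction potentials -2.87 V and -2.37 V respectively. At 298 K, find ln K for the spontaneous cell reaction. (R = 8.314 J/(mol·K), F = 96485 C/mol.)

E°_cell = -2.37 − (-2.87) = 0.50 V, with n = 2 electrons transferred.
At equilibrium E = 0, so the Nernst equation gives ln K = nFE°/RT = (2)(96485)(0.50)/((8.314)(298)) = 38.94.

ln K = 38.9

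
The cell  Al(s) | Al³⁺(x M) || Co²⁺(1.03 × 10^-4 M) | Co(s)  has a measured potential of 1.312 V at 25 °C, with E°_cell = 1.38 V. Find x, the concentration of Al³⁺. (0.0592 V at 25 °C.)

From the Nernst equation, log Q = n(E° − E)/0.0592 = 6(1.38 − 1.312)/0.0592 = 6.892, so Q = 7.8 × 10^6.
With Q = [Al³⁺]^2/[Co²⁺]^3 and the known concentrations, [Al³⁺]^2 in the numerator gives [Al³⁺] = 0.0029 M.

0.0029 M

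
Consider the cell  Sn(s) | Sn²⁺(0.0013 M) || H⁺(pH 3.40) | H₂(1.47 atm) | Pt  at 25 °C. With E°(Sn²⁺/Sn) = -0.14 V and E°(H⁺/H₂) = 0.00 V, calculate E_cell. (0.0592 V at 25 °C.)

The hydrogen couple is the cathode, so E°_cell = 0.14 V; n = 2.
[H⁺] = 10^(−3.40) = 4 × 10^-4 M, and Q = [Sn²⁺]·P(H₂) / [H⁺]^2 = 1.21 × 10^4.
E = E° − (0.0592/2) log Q = 0.14 − (0.0592/2)(4.081) = 0.019 V.

0.019 V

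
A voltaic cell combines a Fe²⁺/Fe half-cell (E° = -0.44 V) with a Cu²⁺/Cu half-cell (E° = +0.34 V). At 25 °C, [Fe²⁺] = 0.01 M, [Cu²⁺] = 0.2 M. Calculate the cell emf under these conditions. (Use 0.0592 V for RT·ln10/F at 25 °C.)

The Cu²⁺/Cu couple has the higher reduction potential and acts as the cathode, so E°_cell = +0.34 − (-0.44) = 0.78 V.
Balancing electrons gives n = 2; the reaction quotient is Q = [Fe²⁺]/[Cu²⁺] = 0.0500.
At 25 °C, E = E° − (0.0592/n) log Q = 0.78 − (0.0592/2)(-1.301) = 0.780 + 0.039 = 0.819 V.

0.819 V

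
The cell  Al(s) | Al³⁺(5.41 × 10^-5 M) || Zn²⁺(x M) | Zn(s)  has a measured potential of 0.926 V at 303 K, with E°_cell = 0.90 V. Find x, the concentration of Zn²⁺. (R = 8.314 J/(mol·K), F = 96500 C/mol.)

From the Nernst equation, ln Q = nF(E° − E)/RT = 6×96500×(0.90 − 0.926)/(8.314×303) = -5.976, so Q = 0.00254.
With Q = [Al³⁺]^2/[Zn²⁺]^3 and the known concentrations, [Zn²⁺]^3 in the denominator gives [Zn²⁺] = 0.01 M.

0.01 M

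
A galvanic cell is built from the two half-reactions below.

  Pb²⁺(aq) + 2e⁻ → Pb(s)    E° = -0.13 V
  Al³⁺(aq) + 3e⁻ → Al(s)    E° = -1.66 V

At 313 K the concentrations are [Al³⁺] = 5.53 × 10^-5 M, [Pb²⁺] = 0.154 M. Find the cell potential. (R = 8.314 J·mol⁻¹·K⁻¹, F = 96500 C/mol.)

1.59 V

The Pb²⁺/Pb couple has the higher reduction potential and acts as the cathode, so E°_cell = -0.13 − (-1.66) = 1.53 V.
Balancing electrons gives n = 6; the reaction quotient is Q = [Al³⁺]^2/[Pb²⁺]^3 = 8.37 × 10^-7.
E = E° − (RT/nF) ln Q = 1.53 − (8.314×313)/(6×96500) × (-13.993) = 1.530 + 0.063 = 1.593 V.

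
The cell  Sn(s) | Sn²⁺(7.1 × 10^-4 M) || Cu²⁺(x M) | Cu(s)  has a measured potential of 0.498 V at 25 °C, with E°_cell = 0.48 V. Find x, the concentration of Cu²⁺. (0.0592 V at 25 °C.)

From the Nernst equation, log Q = n(E° − E)/0.0592 = 2(0.48 − 0.498)/0.0592 = -0.608, so Q = 0.247.
With Q = [Sn²⁺]/[Cu²⁺] and the known concentrations, [Cu²⁺] in the denominator gives [Cu²⁺] = 0.0029 M.

0.0029 M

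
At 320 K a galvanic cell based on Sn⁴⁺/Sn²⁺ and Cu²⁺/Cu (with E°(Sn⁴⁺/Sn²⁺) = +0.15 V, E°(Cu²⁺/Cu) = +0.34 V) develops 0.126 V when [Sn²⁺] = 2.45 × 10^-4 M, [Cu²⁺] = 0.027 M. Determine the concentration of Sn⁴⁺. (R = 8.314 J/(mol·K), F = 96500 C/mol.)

From the Nernst equation, ln Q = nF(E° − E)/RT = 2×96500×(0.19 − 0.126)/(8.314×320) = 4.643, so Q = 104.
With Q = [Sn⁴⁺]/([Sn²⁺]·[Cu²⁺]) and the known concentrations, [Sn⁴⁺] in the numerator gives [Sn⁴⁺] = 6.9 × 10^-4 M.

6.9 × 10^-4 M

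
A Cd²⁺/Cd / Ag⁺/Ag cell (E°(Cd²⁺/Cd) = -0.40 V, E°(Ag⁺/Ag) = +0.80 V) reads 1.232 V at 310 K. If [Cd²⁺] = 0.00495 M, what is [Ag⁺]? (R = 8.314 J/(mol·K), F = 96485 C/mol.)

0.23 M

From the Nernst equation, ln Q = nF(E° − E)/RT = 2×96485×(1.20 − 1.232)/(8.314×310) = -2.396, so Q = 0.0911.
With Q = [Cd²⁺]/[Ag⁺]^2 and the known concentrations, [Ag⁺]^2 in the denominator gives [Ag⁺] = 0.23 M.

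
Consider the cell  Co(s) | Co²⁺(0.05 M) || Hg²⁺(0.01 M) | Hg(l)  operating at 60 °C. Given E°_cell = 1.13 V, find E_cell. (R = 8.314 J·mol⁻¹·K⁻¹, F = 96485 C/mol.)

1.11 V

Balancing electrons gives n = 2; the reaction quotient is Q = [Co²⁺]/[Hg²⁺] = 5.00.
E = E° − (RT/nF) ln Q = 1.13 − (8.314×333)/(2×96485) × (1.609) = 1.130 − 0.023 = 1.107 V.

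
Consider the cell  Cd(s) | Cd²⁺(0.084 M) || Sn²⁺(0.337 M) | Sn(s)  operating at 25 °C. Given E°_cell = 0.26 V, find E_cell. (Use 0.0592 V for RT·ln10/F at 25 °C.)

Balancing electrons gives n = 2; the reaction quotient is Q = [Cd²⁺]/[Sn²⁺] = 0.249.
At 25 °C, E = E° − (0.0592/n) log Q = 0.26 − (0.0592/2)(-0.603) = 0.260 + 0.018 = 0.278 V.

0.278 V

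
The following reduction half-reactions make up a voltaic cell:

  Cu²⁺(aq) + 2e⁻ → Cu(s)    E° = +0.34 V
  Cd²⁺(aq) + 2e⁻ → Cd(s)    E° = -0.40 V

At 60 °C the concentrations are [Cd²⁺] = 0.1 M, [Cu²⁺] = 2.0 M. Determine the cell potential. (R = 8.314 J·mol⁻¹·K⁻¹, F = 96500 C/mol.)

0.783 V

The Cu²⁺/Cu couple has the higher reduction potential and acts as the cathode, so E°_cell = +0.34 − (-0.40) = 0.74 V.
Balancing electrons gives n = 2; the reaction quotient is Q = [Cd²⁺]/[Cu²⁺] = 0.0500.
E = E° − (RT/nF) ln Q = 0.74 − (8.314×333)/(2×96500) × (-2.996) = 0.740 + 0.043 = 0.783 V.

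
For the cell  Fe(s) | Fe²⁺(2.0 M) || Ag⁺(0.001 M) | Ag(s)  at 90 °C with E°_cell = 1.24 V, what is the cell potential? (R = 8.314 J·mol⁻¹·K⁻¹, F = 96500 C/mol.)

Balancing electrons gives n = 2; the reaction quotient is Q = [Fe²⁺]/[Ag⁺]^2 = 2 × 10^6.
E = E° − (RT/nF) ln Q = 1.24 − (8.314×363)/(2×96500) × (14.509) = 1.240 − 0.227 = 1.013 V.

1.01 V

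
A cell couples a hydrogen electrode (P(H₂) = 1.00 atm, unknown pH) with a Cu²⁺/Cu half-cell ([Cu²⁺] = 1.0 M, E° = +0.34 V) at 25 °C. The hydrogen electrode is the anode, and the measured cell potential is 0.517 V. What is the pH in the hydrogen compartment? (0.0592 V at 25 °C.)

E°_cell = 0.34 V and n = 2.
log Q = n(E° − E)/0.0592 = 2×(0.34 − 0.517)/0.0592 = -5.980.
With Q = [H⁺]^2 / ([Cu²⁺]·P(H₂)), solving for [H⁺] gives log[H⁺] = -2.990, so pH = 2.99.

pH = 2.99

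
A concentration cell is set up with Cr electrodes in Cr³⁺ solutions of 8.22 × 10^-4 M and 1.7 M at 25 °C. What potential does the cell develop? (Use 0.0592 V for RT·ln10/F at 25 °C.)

Both half-cells are Cr³⁺/Cr, so E°_cell = 0. The concentrated side is the cathode; the cell reaction moves Cr³⁺ from high to low concentration with n = 3.
Q = [Cr³⁺]_dilute/[Cr³⁺]_conc = 8.22 × 10^-4/1.7 = 4.84 × 10^-4.
E = 0 − (0.0592/3) log Q = −(0.0592/3)(-3.316) = 0.0654 V.

0.065 V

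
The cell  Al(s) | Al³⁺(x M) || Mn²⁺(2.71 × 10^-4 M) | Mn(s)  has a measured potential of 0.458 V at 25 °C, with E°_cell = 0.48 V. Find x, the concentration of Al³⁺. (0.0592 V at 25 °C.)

5.8 × 10^-5 M

From the Nernst equation, log Q = n(E° − E)/0.0592 = 6(0.48 − 0.458)/0.0592 = 2.230, so Q = 170.
With Q = [Al³⁺]^2/[Mn²⁺]^3 and the known concentrations, [Al³⁺]^2 in the numerator gives [Al³⁺] = 5.8 × 10^-5 M.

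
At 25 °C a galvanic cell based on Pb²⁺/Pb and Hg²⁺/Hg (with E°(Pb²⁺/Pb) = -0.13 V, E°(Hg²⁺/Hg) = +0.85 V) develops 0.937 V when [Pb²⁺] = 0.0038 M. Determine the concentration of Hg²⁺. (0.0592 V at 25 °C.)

1.3 × 10^-4 M

From the Nernst equation, log Q = n(E° − E)/0.0592 = 2(0.98 − 0.937)/0.0592 = 1.453, so Q = 28.4.
With Q = [Pb²⁺]/[Hg²⁺] and the known concentrations, [Hg²⁺] in the denominator gives [Hg²⁺] = 1.3 × 10^-4 M.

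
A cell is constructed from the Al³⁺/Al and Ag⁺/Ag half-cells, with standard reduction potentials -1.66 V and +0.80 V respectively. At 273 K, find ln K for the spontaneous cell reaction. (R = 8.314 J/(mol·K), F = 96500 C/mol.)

E°_cell = +0.80 − (-1.66) = 2.46 V, with n = 3 electrons transferred.
At equilibrium E = 0, so the Nernst equation gives ln K = nFE°/RT = (3)(96500)(2.46)/((8.314)(273)) = 313.77.

ln K = 313.8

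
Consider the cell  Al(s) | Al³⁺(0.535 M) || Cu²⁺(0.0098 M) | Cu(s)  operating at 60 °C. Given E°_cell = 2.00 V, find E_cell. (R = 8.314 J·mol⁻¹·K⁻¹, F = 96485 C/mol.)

1.94 V

Balancing electrons gives n = 6; the reaction quotient is Q = [Al³⁺]^2/[Cu²⁺]^3 = 3.04 × 10^5.
E = E° − (RT/nF) ln Q = 2.00 − (8.314×333)/(6×96485) × (12.625) = 2.000 − 0.060 = 1.940 V.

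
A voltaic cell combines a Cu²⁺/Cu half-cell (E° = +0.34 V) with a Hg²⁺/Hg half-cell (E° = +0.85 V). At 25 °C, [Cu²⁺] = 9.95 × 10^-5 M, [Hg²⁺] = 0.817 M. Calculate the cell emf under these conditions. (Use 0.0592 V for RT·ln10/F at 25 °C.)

0.626 V

The Hg²⁺/Hg couple has the higher reduction potential and acts as the cathode, so E°_cell = +0.85 − (+0.34) = 0.51 V.
Balancing electrons gives n = 2; the reaction quotient is Q = [Cu²⁺]/[Hg²⁺] = 1.22 × 10^-4.
At 25 °C, E = E° − (0.0592/n) log Q = 0.51 − (0.0592/2)(-3.914) = 0.510 + 0.116 = 0.626 V.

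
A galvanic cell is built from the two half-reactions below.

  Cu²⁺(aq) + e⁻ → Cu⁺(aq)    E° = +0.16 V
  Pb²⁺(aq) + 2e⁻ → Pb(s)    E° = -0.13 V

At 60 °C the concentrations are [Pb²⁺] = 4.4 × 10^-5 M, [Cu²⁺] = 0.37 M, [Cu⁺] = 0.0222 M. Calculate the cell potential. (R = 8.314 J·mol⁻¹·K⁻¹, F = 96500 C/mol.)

The Cu²⁺/Cu⁺ couple has the higher reduction potential and acts as the cathode, so E°_cell = +0.16 − (-0.13) = 0.29 V.
Balancing electrons gives n = 2; the reaction quotient is Q = [Pb²⁺]·[Cu⁺]^2/[Cu²⁺]^2 = 1.58 × 10^-7.
E = E° − (RT/nF) ln Q = 0.29 − (8.314×333)/(2×96500) × (-15.658) = 0.290 + 0.225 = 0.515 V.

0.515 V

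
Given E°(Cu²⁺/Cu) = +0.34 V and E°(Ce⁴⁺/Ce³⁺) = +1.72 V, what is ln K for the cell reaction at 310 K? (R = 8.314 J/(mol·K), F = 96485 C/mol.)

E°_cell = +1.72 − (+0.34) = 1.38 V, with n = 2 electrons transferred.
At equilibrium E = 0, so the Nernst equation gives ln K = nFE°/RT = (2)(96485)(1.38)/((8.314)(310)) = 103.32.

ln K = 103.3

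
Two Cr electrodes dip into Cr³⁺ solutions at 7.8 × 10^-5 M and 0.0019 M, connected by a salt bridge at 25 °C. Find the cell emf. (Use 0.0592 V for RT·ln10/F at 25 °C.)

0.027 V

Both half-cells are Cr³⁺/Cr, so E°_cell = 0. The concentrated side is the cathode; the cell reaction moves Cr³⁺ from high to low concentration with n = 3.
Q = [Cr³⁺]_dilute/[Cr³⁺]_conc = 7.8 × 10^-5/0.0019 = 0.0411.
E = 0 − (0.0592/3) log Q = −(0.0592/3)(-1.387) = 0.0274 V.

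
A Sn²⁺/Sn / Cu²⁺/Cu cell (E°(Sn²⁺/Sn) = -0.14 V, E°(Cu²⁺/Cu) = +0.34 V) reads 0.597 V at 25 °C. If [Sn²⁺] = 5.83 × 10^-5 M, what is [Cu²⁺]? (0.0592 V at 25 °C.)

0.52 M

From the Nernst equation, log Q = n(E° − E)/0.0592 = 2(0.48 − 0.597)/0.0592 = -3.953, so Q = 1.12 × 10^-4.
With Q = [Sn²⁺]/[Cu²⁺] and the known concentrations, [Cu²⁺] in the denominator gives [Cu²⁺] = 0.52 M.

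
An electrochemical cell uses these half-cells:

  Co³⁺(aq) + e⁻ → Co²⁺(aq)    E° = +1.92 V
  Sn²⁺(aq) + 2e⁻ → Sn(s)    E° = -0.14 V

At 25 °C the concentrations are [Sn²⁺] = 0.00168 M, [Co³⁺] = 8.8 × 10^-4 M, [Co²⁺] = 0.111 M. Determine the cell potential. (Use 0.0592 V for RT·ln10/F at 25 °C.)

The Co³⁺/Co²⁺ couple has the higher reduction potential and acts as the cathode, so E°_cell = +1.92 − (-0.14) = 2.06 V.
Balancing electrons gives n = 2; the reaction quotient is Q = [Sn²⁺]·[Co²⁺]^2/[Co³⁺]^2 = 26.7.
At 25 °C, E = E° − (0.0592/n) log Q = 2.06 − (0.0592/2)(1.427) = 2.060 − 0.042 = 2.018 V.

2.02 V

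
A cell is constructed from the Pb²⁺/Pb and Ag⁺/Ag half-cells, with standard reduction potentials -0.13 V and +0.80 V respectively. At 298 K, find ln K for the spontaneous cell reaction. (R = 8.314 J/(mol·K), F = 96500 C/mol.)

E°_cell = +0.80 − (-0.13) = 0.93 V, with n = 2 electrons transferred.
At equilibrium E = 0, so the Nernst equation gives ln K = nFE°/RT = (2)(96500)(0.93)/((8.314)(298)) = 72.45.

ln K = 72.4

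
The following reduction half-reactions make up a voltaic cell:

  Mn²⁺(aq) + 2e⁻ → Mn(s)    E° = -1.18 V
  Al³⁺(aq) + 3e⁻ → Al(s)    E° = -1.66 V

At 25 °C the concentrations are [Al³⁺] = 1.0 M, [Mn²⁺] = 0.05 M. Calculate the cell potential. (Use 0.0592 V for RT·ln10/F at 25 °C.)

0.441 V

The Mn²⁺/Mn couple has the higher reduction potential and acts as the cathode, so E°_cell = -1.18 − (-1.66) = 0.48 V.
Balancing electrons gives n = 6; the reaction quotient is Q = [Al³⁺]^2/[Mn²⁺]^3 = 8000.
At 25 °C, E = E° − (0.0592/n) log Q = 0.48 − (0.0592/6)(3.903) = 0.480 − 0.039 = 0.441 V.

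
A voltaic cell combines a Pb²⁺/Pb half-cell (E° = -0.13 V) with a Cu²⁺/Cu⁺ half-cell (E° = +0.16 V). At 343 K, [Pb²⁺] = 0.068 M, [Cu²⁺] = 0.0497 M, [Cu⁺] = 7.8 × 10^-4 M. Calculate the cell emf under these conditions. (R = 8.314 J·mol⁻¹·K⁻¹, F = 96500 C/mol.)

0.452 V

The Cu²⁺/Cu⁺ couple has the higher reduction potential and acts as the cathode, so E°_cell = +0.16 − (-0.13) = 0.29 V.
Balancing electrons gives n = 2; the reaction quotient is Q = [Pb²⁺]·[Cu⁺]^2/[Cu²⁺]^2 = 1.67 × 10^-5.
E = E° − (RT/nF) ln Q = 0.29 − (8.314×343)/(2×96500) × (-10.997) = 0.290 + 0.162 = 0.452 V.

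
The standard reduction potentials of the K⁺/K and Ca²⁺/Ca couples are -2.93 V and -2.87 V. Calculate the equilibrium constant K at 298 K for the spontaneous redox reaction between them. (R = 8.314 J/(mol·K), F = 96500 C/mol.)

110

E°_cell = -2.87 − (-2.93) = 0.06 V, with n = 2 electrons transferred.
At equilibrium E = 0, so the Nernst equation gives ln K = nFE°/RT = (2)(96500)(0.06)/((8.314)(298)) = 4.67.
K = e^4.67 = 110.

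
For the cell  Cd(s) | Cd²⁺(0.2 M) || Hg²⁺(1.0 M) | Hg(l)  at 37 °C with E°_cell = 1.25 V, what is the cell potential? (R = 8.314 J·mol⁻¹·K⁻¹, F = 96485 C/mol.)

Balancing electrons gives n = 2; the reaction quotient is Q = [Cd²⁺]/[Hg²⁺] = 0.200.
E = E° − (RT/nF) ln Q = 1.25 − (8.314×310)/(2×96485) × (-1.609) = 1.250 + 0.021 = 1.271 V.

1.27 V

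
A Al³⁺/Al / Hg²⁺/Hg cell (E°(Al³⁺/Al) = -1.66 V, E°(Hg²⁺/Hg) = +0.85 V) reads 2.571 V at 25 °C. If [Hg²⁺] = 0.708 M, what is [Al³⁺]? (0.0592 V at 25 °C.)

From the Nernst equation, log Q = n(E° − E)/0.0592 = 6(2.51 − 2.571)/0.0592 = -6.182, so Q = 6.57 × 10^-7.
With Q = [Al³⁺]^2/[Hg²⁺]^3 and the known concentrations, [Al³⁺]^2 in the numerator gives [Al³⁺] = 4.8 × 10^-4 M.

4.8 × 10^-4 M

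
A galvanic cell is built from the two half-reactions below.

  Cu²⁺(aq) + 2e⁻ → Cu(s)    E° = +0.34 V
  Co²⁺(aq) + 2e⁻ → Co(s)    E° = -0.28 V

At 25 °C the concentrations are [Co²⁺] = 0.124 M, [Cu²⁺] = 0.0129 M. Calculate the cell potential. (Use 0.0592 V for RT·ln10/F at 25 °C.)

The Cu²⁺/Cu couple has the higher reduction potential and acts as the cathode, so E°_cell = +0.34 − (-0.28) = 0.62 V.
Balancing electrons gives n = 2; the reaction quotient is Q = [Co²⁺]/[Cu²⁺] = 9.61.
At 25 °C, E = E° − (0.0592/n) log Q = 0.62 − (0.0592/2)(0.983) = 0.620 − 0.029 = 0.591 V.

0.591 V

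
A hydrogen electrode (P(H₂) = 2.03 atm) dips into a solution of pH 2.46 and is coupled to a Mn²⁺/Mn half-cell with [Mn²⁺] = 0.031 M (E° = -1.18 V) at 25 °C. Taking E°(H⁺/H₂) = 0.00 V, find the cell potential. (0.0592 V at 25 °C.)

The hydrogen couple is the cathode, so E°_cell = 1.18 V; n = 2.
[H⁺] = 10^(−2.46) = 0.0035 M, and Q = [Mn²⁺]·P(H₂) / [H⁺]^2 = 5230.
E = E° − (0.0592/2) log Q = 1.18 − (0.0592/2)(3.719) = 1.070 V.

1.07 V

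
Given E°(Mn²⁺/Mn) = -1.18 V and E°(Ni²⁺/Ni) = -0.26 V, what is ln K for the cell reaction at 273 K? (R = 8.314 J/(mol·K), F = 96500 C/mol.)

E°_cell = -0.26 − (-1.18) = 0.92 V, with n = 2 electrons transferred.
At equilibrium E = 0, so the Nernst equation gives ln K = nFE°/RT = (2)(96500)(0.92)/((8.314)(273)) = 78.23.

ln K = 78.2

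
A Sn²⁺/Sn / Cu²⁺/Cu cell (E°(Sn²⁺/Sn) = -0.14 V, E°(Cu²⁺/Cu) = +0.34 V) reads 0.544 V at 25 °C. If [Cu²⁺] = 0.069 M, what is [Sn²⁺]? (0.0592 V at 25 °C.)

4.7 × 10^-4 M

From the Nernst equation, log Q = n(E° − E)/0.0592 = 2(0.48 − 0.544)/0.0592 = -2.162, so Q = 0.00688.
With Q = [Sn²⁺]/[Cu²⁺] and the known concentrations, [Sn²⁺] in the numerator gives [Sn²⁺] = 4.7 × 10^-4 M.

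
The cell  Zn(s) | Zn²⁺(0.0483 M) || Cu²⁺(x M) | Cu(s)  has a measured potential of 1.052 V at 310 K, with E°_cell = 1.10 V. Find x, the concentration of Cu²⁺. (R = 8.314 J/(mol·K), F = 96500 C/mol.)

From the Nernst equation, ln Q = nF(E° − E)/RT = 2×96500×(1.10 − 1.052)/(8.314×310) = 3.594, so Q = 36.4.
With Q = [Zn²⁺]/[Cu²⁺] and the known concentrations, [Cu²⁺] in the denominator gives [Cu²⁺] = 0.0013 M.

0.0013 M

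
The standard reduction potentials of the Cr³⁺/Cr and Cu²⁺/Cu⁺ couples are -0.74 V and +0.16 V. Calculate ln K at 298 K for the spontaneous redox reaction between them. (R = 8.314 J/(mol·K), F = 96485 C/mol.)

ln K = 105.1

E°_cell = +0.16 − (-0.74) = 0.90 V, with n = 3 electrons transferred.
At equilibrium E = 0, so the Nernst equation gives ln K = nFE°/RT = (3)(96485)(0.90)/((8.314)(298)) = 105.15.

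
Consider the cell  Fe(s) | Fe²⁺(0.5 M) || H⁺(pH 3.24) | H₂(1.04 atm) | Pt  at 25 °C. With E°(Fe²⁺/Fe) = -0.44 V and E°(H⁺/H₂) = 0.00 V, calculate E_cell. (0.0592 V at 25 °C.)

The hydrogen couple is the cathode, so E°_cell = 0.44 V; n = 2.
[H⁺] = 10^(−3.24) = 5.8 × 10^-4 M, and Q = [Fe²⁺]·P(H₂) / [H⁺]^2 = 1.57 × 10^6.
E = E° − (0.0592/2) log Q = 0.44 − (0.0592/2)(6.196) = 0.257 V.

0.26 V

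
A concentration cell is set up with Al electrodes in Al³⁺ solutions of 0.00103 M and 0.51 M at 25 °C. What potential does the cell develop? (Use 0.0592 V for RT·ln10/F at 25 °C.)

Both half-cells are Al³⁺/Al, so E°_cell = 0. The concentrated side is the cathode; the cell reaction moves Al³⁺ from high to low concentration with n = 3.
Q = [Al³⁺]_dilute/[Al³⁺]_conc = 0.00103/0.51 = 0.00202.
E = 0 − (0.0592/3) log Q = −(0.0592/3)(-2.695) = 0.0532 V.

0.053 V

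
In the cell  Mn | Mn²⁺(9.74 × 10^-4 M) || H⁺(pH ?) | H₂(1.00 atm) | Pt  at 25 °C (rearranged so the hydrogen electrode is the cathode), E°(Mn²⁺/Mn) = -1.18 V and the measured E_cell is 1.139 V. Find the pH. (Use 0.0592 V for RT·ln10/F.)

E°_cell = 1.18 V and n = 2.
log Q = n(E° − E)/0.0592 = 2×(1.18 − 1.139)/0.0592 = 1.385.
With Q = [Mn²⁺]·P(H₂) / [H⁺]^2, solving for [H⁺] gives log[H⁺] = -2.198, so pH = 2.20.

pH = 2.20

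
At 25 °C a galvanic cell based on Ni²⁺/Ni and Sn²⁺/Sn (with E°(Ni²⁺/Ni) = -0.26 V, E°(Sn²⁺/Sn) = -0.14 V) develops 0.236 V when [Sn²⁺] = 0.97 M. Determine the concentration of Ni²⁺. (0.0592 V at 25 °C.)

1.2 × 10^-4 M

From the Nernst equation, log Q = n(E° − E)/0.0592 = 2(0.12 − 0.236)/0.0592 = -3.919, so Q = 1.21 × 10^-4.
With Q = [Ni²⁺]/[Sn²⁺] and the known concentrations, [Ni²⁺] in the numerator gives [Ni²⁺] = 1.2 × 10^-4 M.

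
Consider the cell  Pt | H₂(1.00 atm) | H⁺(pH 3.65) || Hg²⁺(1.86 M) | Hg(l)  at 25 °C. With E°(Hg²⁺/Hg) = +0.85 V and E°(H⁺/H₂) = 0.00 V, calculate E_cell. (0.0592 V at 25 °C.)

1.07 V

The Hg²⁺/Hg couple is the cathode, so E°_cell = 0.85 V; n = 2.
[H⁺] = 10^(−3.65) = 2.2 × 10^-4 M, and Q = [H⁺]^2 / ([Hg²⁺]·P(H₂)) = 2.69 × 10^-8.
E = E° − (0.0592/2) log Q = 0.85 − (0.0592/2)(-7.570) = 1.074 V.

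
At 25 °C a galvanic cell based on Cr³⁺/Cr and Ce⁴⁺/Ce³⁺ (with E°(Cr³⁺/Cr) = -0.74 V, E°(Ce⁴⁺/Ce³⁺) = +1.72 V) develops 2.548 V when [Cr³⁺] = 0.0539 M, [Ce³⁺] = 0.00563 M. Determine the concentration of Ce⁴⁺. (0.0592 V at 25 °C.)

0.065 M

From the Nernst equation, log Q = n(E° − E)/0.0592 = 3(2.46 − 2.548)/0.0592 = -4.459, so Q = 3.47 × 10^-5.
With Q = [Cr³⁺]·[Ce³⁺]^3/[Ce⁴⁺]^3 and the known concentrations, [Ce⁴⁺]^3 in the denominator gives [Ce⁴⁺] = 0.065 M.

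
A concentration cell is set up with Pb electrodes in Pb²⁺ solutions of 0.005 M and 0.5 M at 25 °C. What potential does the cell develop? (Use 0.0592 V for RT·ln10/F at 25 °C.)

Both half-cells are Pb²⁺/Pb, so E°_cell = 0. The concentrated side is the cathode; the cell reaction moves Pb²⁺ from high to low concentration with n = 2.
Q = [Pb²⁺]_dilute/[Pb²⁺]_conc = 0.005/0.5 = 0.0100.
E = 0 − (0.0592/2) log Q = −(0.0592/2)(-2.000) = 0.0592 V.

0.059 V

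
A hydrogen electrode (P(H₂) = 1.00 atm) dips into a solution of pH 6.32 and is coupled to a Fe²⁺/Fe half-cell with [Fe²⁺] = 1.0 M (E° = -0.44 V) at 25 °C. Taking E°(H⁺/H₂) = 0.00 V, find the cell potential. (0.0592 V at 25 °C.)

The hydrogen couple is the cathode, so E°_cell = 0.44 V; n = 2.
[H⁺] = 10^(−6.32) = 4.8 × 10^-7 M, and Q = [Fe²⁺]·P(H₂) / [H⁺]^2 = 4.37 × 10^12.
E = E° − (0.0592/2) log Q = 0.44 − (0.0592/2)(12.640) = 0.066 V.

0.066 V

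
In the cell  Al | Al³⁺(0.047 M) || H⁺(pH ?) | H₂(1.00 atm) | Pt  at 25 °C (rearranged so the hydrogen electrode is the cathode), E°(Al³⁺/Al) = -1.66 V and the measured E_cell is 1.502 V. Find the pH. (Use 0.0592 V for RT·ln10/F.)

E°_cell = 1.66 V and n = 6.
log Q = n(E° − E)/0.0592 = 6×(1.66 − 1.502)/0.0592 = 16.014.
With Q = [Al³⁺]^2·P(H₂)^3 / [H⁺]^6, solving for [H⁺] gives log[H⁺] = -3.112, so pH = 3.11.

pH = 3.11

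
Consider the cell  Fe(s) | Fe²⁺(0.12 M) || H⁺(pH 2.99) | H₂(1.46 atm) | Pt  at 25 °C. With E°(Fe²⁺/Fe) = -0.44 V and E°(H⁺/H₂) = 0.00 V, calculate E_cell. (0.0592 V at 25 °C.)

0.29 V

The hydrogen couple is the cathode, so E°_cell = 0.44 V; n = 2.
[H⁺] = 10^(−2.99) = 0.0010 M, and Q = [Fe²⁺]·P(H₂) / [H⁺]^2 = 1.67 × 10^5.
E = E° − (0.0592/2) log Q = 0.44 − (0.0592/2)(5.224) = 0.285 V.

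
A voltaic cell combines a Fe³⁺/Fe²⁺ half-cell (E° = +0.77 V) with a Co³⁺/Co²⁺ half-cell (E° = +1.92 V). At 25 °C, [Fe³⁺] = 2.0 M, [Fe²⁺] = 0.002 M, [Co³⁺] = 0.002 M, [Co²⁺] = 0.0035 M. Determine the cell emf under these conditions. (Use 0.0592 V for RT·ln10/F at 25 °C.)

0.958 V

The Co³⁺/Co²⁺ couple has the higher reduction potential and acts as the cathode, so E°_cell = +1.92 − (+0.77) = 1.15 V.
Balancing electrons gives n = 1; the reaction quotient is Q = [Fe³⁺]·[Co²⁺]/([Fe²⁺]·[Co³⁺]) = 1750.
At 25 °C, E = E° − (0.0592/n) log Q = 1.15 − (0.0592/1)(3.243) = 1.150 − 0.192 = 0.958 V.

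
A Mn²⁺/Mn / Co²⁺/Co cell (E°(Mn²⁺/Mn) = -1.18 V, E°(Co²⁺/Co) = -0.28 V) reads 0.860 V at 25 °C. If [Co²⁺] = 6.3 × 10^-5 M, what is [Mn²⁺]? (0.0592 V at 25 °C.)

0.0014 M

From the Nernst equation, log Q = n(E° − E)/0.0592 = 2(0.90 − 0.860)/0.0592 = 1.351, so Q = 22.5.
With Q = [Mn²⁺]/[Co²⁺] and the known concentrations, [Mn²⁺] in the numerator gives [Mn²⁺] = 0.0014 M.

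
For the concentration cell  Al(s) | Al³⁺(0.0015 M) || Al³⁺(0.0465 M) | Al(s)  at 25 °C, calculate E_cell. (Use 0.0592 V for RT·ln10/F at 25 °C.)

Both half-cells are Al³⁺/Al, so E°_cell = 0. The concentrated side is the cathode; the cell reaction moves Al³⁺ from high to low concentration with n = 3.
Q = [Al³⁺]_dilute/[Al³⁺]_conc = 0.0015/0.0465 = 0.0323.
E = 0 − (0.0592/3) log Q = −(0.0592/3)(-1.491) = 0.0294 V.

0.029 V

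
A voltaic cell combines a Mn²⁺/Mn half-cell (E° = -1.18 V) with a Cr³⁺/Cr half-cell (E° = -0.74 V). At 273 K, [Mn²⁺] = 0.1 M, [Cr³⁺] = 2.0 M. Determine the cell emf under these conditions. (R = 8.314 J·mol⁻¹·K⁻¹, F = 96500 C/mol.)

0.473 V

The Cr³⁺/Cr couple has the higher reduction potential and acts as the cathode, so E°_cell = -0.74 − (-1.18) = 0.44 V.
Balancing electrons gives n = 6; the reaction quotient is Q = [Mn²⁺]^3/[Cr³⁺]^2 = 2.5 × 10^-4.
E = E° − (RT/nF) ln Q = 0.44 − (8.314×273)/(6×96500) × (-8.294) = 0.440 + 0.033 = 0.473 V.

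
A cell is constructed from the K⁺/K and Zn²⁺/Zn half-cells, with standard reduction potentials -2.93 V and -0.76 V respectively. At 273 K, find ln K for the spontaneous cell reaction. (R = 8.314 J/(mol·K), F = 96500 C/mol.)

ln K = 184.5

E°_cell = -0.76 − (-2.93) = 2.17 V, with n = 2 electrons transferred.
At equilibrium E = 0, so the Nernst equation gives ln K = nFE°/RT = (2)(96500)(2.17)/((8.314)(273)) = 184.52.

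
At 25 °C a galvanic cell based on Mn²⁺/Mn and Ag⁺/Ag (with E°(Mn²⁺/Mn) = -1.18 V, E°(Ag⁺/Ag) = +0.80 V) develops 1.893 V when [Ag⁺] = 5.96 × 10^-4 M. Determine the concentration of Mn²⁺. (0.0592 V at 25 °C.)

3.1 × 10^-4 M

From the Nernst equation, log Q = n(E° − E)/0.0592 = 2(1.98 − 1.893)/0.0592 = 2.939, so Q = 869.
With Q = [Mn²⁺]/[Ag⁺]^2 and the known concentrations, [Mn²⁺] in the numerator gives [Mn²⁺] = 3.1 × 10^-4 M.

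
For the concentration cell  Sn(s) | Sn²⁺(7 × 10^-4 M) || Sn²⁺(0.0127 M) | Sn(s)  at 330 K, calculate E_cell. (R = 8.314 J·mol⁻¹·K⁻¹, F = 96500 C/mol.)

Both half-cells are Sn²⁺/Sn, so E°_cell = 0. The concentrated side is the cathode; the cell reaction moves Sn²⁺ from high to low concentration with n = 2.
Q = [Sn²⁺]_dilute/[Sn²⁺]_conc = 7 × 10^-4/0.0127 = 0.0551.
E = 0 − (RT/nF) ln Q = −((8.314×330)/(2×96500))(-2.898) = 0.0412 V.

0.041 V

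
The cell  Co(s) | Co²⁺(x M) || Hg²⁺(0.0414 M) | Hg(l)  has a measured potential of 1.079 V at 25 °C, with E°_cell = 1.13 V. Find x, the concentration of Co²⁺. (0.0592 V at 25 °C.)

2.2 M

From the Nernst equation, log Q = n(E° − E)/0.0592 = 2(1.13 − 1.079)/0.0592 = 1.723, so Q = 52.8.
With Q = [Co²⁺]/[Hg²⁺] and the known concentrations, [Co²⁺] in the numerator gives [Co²⁺] = 2.2 M.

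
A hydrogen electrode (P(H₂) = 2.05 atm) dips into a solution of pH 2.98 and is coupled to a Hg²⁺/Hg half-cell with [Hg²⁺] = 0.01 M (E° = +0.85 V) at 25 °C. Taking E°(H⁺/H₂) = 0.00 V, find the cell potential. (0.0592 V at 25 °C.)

The Hg²⁺/Hg couple is the cathode, so E°_cell = 0.85 V; n = 2.
[H⁺] = 10^(−2.98) = 0.0010 M, and Q = [H⁺]^2 / ([Hg²⁺]·P(H₂)) = 5.35 × 10^-5.
E = E° − (0.0592/2) log Q = 0.85 − (0.0592/2)(-4.272) = 0.976 V.

0.98 V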